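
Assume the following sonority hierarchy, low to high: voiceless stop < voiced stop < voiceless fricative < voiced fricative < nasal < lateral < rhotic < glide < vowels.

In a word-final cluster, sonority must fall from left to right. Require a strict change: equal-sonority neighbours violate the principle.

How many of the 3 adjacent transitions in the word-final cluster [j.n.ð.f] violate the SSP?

/j/ — glide, sonority 8.
/n/ — nasal, sonority 5.
/ð/ — voiced fricative, sonority 4.
/f/ — voiceless fricative, sonority 3.
/j/→/n/: 8→5 (falls) — ok.
/n/→/ð/: 5→4 (falls) — ok.
/ð/→/f/: 4→3 (falls) — ok.

0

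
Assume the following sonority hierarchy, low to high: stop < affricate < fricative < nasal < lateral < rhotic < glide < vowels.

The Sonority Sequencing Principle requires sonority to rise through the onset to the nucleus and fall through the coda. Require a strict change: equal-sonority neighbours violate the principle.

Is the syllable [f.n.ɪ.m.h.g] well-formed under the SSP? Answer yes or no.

Onset: /f/ is a fricative (sonority 3), /n/ is a nasal (sonority 4); then the nucleus /ɪ/ (sonority 8).
Onset profile 3-4-8 — rises to the nucleus.
Coda: /m/ is a nasal (sonority 4), /h/ is a fricative (sonority 3), /g/ is a stop (sonority 1).
Coda profile 8-4-3-1 — falls from the nucleus.

yes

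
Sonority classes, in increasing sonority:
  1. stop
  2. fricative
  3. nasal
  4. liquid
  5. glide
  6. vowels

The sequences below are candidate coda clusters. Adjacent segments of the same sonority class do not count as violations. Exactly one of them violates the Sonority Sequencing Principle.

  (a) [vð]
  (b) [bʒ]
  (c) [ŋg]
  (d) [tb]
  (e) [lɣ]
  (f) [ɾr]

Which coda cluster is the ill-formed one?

b

(a) sonority 2-2: well-formed.
(b) sonority 1-2: ill-formed.
(c) sonority 3-1: well-formed.
(d) sonority 1-1: well-formed.
(e) sonority 4-2: well-formed.
(f) sonority 4-4: well-formed.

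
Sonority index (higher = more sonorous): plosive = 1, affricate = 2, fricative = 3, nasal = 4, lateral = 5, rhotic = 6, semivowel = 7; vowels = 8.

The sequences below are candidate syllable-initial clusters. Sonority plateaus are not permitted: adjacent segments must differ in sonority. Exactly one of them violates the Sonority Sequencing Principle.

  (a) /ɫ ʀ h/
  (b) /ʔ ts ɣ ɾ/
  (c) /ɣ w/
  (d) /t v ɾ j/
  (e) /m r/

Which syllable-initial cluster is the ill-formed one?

a

(a) 5-6-3 → violates
(b) 1-2-3-6 → obeys
(c) 3-7 → obeys
(d) 1-3-6-7 → obeys
(e) 4-6 → obeys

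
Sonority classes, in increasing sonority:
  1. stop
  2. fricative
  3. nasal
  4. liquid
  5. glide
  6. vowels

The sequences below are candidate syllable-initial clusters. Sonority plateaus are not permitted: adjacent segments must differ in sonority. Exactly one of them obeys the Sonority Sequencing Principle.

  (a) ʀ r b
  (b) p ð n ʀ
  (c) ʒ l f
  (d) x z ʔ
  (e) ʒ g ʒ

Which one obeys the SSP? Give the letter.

(a) ʀ r b: profile 4-4-1 — violates.
(b) p ð n ʀ: profile 1-2-3-4 — obeys.
(c) ʒ l f: profile 2-4-2 — violates.
(d) x z ʔ: profile 2-2-1 — violates.
(e) ʒ g ʒ: profile 2-1-2 — violates.

b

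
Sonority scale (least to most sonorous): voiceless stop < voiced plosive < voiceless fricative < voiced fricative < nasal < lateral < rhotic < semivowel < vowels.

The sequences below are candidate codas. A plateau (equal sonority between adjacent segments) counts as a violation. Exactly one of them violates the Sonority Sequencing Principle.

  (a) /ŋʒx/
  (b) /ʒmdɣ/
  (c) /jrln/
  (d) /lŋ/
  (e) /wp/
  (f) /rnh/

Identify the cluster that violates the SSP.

(a) sonority 5-4-3: well-formed.
(b) sonority 4-5-2-4: ill-formed.
(c) sonority 8-7-6-5: well-formed.
(d) sonority 6-5: well-formed.
(e) sonority 8-1: well-formed.
(f) sonority 7-5-3: well-formed.

b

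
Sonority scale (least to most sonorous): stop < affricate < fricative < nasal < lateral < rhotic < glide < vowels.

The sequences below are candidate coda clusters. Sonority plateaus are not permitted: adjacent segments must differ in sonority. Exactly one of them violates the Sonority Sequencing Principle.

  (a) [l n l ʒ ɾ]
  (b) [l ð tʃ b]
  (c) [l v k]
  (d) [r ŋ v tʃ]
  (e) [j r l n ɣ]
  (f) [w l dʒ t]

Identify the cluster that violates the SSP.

(a) sonority 5-4-5-3-6: ill-formed.
(b) sonority 5-3-2-1: well-formed.
(c) sonority 5-3-1: well-formed.
(d) sonority 6-4-3-2: well-formed.
(e) sonority 7-6-5-4-3: well-formed.
(f) sonority 7-5-2-1: well-formed.

a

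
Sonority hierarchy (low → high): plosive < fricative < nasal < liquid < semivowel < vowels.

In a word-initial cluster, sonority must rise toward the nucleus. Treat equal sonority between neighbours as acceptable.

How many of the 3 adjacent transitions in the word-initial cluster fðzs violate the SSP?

0

/f/ is a fricative (sonority 2).
/ð/ is a fricative (sonority 2).
/z/ is a fricative (sonority 2).
/s/ is a fricative (sonority 2).
/f/→/ð/: 2→2 (plateau, allowed) — ok.
/ð/→/z/: 2→2 (plateau, allowed) — ok.
/z/→/s/: 2→2 (plateau, allowed) — ok.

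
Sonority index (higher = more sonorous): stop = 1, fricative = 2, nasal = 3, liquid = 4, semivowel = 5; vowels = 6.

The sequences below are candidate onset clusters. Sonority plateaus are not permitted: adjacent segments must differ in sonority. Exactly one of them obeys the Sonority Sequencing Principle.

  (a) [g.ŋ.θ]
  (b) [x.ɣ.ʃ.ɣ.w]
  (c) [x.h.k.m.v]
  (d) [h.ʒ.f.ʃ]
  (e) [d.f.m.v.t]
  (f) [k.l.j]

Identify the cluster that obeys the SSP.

(a) sonority 1-3-2: ill-formed.
(b) sonority 2-2-2-2-5: ill-formed.
(c) sonority 2-2-1-3-2: ill-formed.
(d) sonority 2-2-2-2: ill-formed.
(e) sonority 1-2-3-2-1: ill-formed.
(f) sonority 1-4-5: well-formed.

f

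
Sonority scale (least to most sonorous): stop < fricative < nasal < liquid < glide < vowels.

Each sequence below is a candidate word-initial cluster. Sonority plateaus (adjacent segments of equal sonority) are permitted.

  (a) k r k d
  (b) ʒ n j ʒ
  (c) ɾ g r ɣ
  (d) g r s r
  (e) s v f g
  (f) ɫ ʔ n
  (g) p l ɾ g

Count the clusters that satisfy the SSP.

0

(a) 1-4-1-1 → violates
(b) 2-3-5-2 → violates
(c) 4-1-4-2 → violates
(d) 1-4-2-4 → violates
(e) 2-2-2-1 → violates
(f) 4-1-3 → violates
(g) 1-4-4-1 → violates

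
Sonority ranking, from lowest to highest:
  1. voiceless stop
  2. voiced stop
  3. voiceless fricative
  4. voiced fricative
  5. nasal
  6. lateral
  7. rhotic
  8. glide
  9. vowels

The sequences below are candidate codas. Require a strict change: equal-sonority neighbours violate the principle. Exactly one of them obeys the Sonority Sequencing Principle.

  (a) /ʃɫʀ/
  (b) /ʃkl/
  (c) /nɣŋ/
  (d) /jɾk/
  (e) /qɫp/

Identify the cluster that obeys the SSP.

d

(a) /ʃɫʀ/: profile 3-6-7 — violates.
(b) /ʃkl/: profile 3-1-6 — violates.
(c) /nɣŋ/: profile 5-4-5 — violates.
(d) /jɾk/: profile 8-7-1 — obeys.
(e) /qɫp/: profile 1-6-1 — violates.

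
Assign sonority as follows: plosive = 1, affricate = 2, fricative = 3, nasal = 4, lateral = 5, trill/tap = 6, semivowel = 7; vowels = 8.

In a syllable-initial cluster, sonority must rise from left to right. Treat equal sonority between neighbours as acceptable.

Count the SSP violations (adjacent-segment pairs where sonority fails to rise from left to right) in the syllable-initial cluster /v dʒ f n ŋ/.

/v/: fricative = 3.
/dʒ/: affricate = 2.
/f/: fricative = 3.
/n/: nasal = 4.
/ŋ/: nasal = 4.
/v/→/dʒ/: 3→2 (does not rise) — violation.
/dʒ/→/f/: 2→3 (rises) — ok.
/f/→/n/: 3→4 (rises) — ok.
/n/→/ŋ/: 4→4 (plateau, allowed) — ok.

1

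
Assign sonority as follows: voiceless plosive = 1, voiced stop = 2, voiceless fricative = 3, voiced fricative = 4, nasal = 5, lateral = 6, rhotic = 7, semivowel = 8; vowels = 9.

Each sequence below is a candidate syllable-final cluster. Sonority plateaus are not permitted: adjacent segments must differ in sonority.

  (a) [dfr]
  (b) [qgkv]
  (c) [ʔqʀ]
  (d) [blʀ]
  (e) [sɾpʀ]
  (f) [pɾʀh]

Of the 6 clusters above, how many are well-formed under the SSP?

(a) 2-3-7 → violates
(b) 1-2-1-4 → violates
(c) 1-1-7 → violates
(d) 2-6-7 → violates
(e) 3-7-1-7 → violates
(f) 1-7-7-3 → violates

0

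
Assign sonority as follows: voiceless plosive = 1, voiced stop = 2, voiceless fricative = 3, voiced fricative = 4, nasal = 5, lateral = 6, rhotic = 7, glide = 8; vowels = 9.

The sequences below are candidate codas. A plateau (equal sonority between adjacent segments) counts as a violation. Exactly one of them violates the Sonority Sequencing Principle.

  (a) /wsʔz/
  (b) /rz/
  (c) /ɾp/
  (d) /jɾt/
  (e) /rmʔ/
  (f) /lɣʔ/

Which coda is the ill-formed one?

(a) sonority 8-3-1-4: ill-formed.
(b) sonority 7-4: well-formed.
(c) sonority 7-1: well-formed.
(d) sonority 8-7-1: well-formed.
(e) sonority 7-5-1: well-formed.
(f) sonority 6-4-1: well-formed.

a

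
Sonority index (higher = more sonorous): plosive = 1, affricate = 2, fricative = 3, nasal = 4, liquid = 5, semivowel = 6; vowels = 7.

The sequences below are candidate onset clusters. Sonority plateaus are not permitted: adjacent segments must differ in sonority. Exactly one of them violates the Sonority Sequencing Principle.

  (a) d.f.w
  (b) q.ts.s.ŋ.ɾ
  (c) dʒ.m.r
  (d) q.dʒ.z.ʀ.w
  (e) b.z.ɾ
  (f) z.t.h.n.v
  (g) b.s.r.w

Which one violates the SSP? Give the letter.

(a) sonority 1-3-6: well-formed.
(b) sonority 1-2-3-4-5: well-formed.
(c) sonority 2-4-5: well-formed.
(d) sonority 1-2-3-5-6: well-formed.
(e) sonority 1-3-5: well-formed.
(f) sonority 3-1-3-4-3: ill-formed.
(g) sonority 1-3-5-6: well-formed.

f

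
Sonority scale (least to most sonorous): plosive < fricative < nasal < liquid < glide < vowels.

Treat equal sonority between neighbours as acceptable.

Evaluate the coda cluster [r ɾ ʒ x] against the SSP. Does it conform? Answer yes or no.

yes

/r/ is a liquid (sonority 4).
/ɾ/ is a liquid (sonority 4).
/ʒ/ is a fricative (sonority 2).
/x/ is a fricative (sonority 2).
The profile 4-4-2-2 is non-increasing (plateaus allowed), so the coda cluster satisfies the SSP.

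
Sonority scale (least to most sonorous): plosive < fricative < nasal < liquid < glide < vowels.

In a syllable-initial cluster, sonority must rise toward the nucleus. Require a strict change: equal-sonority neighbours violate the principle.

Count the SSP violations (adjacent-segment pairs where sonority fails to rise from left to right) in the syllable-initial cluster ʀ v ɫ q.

2

/ʀ/: liquid = 4.
/v/: fricative = 2.
/ɫ/: liquid = 4.
/q/: plosive = 1.
/ʀ/→/v/: 4→2 (does not rise) — violation.
/v/→/ɫ/: 2→4 (rises) — ok.
/ɫ/→/q/: 4→1 (does not rise) — violation.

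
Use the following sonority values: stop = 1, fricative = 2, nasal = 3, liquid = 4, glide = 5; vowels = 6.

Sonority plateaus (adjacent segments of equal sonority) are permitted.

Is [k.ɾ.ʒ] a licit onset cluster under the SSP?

/k/ is a stop (sonority 1).
/ɾ/ is a liquid (sonority 4).
/ʒ/ is a fricative (sonority 2).
The profile is 1-4-2. Between /ɾ/ (4) and /ʒ/ (2) sonority does not rise, so the cluster violates the SSP.

no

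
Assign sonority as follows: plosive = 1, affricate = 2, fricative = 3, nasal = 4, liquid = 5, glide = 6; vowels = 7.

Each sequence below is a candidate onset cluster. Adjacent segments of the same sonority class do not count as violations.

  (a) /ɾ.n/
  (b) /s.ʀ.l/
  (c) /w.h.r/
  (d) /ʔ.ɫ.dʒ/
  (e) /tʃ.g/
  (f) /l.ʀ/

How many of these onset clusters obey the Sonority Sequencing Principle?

2

(a) sonority 5-4: ill-formed.
(b) sonority 3-5-5: well-formed.
(c) sonority 6-3-5: ill-formed.
(d) sonority 1-5-2: ill-formed.
(e) sonority 2-1: ill-formed.
(f) sonority 5-5: well-formed.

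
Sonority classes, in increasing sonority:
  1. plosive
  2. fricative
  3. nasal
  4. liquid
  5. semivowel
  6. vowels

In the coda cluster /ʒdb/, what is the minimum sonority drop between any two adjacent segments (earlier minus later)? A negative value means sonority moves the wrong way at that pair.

0

/ʒ/ — fricative, sonority 2.
/d/ — plosive, sonority 1.
/b/ — plosive, sonority 1.
/ʒ/→/d/: change +1.
/d/→/b/: change +0.
Minimum = 0.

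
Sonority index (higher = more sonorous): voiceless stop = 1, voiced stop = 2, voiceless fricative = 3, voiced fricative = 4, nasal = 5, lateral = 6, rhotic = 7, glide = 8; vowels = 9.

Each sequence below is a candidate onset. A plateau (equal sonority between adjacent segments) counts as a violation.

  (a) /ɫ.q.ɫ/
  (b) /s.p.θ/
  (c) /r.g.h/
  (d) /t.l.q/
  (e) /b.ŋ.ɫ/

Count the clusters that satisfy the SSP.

(a) sonority 6-1-6: ill-formed.
(b) sonority 3-1-3: ill-formed.
(c) sonority 7-2-3: ill-formed.
(d) sonority 1-6-1: ill-formed.
(e) sonority 2-5-6: well-formed.

1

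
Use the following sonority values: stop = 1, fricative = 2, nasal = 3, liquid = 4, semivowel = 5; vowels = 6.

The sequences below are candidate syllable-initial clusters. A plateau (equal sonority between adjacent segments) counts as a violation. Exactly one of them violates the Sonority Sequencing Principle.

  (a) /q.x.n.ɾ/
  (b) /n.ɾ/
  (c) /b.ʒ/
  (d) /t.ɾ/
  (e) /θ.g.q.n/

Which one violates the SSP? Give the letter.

(a) /q.x.n.ɾ/: profile 1-2-3-4 — obeys.
(b) /n.ɾ/: profile 3-4 — obeys.
(c) /b.ʒ/: profile 1-2 — obeys.
(d) /t.ɾ/: profile 1-4 — obeys.
(e) /θ.g.q.n/: profile 2-1-1-3 — violates.

e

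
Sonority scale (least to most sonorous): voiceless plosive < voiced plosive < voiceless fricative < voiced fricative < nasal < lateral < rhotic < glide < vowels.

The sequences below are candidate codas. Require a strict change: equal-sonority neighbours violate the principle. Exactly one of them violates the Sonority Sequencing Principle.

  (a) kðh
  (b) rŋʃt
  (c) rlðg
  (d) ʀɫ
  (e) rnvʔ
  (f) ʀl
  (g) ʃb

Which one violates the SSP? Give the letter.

(a) kðh: profile 1-4-3 — violates.
(b) rŋʃt: profile 7-5-3-1 — obeys.
(c) rlðg: profile 7-6-4-2 — obeys.
(d) ʀɫ: profile 7-6 — obeys.
(e) rnvʔ: profile 7-5-4-1 — obeys.
(f) ʀl: profile 7-6 — obeys.
(g) ʃb: profile 3-2 — obeys.

a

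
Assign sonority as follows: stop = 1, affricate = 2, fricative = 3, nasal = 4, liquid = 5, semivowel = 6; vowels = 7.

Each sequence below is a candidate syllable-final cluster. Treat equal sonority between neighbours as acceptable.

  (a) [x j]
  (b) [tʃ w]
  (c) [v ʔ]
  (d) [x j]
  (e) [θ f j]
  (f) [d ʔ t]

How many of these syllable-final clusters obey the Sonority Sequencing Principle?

2

(a) sonority 3-6: ill-formed.
(b) sonority 2-6: ill-formed.
(c) sonority 3-1: well-formed.
(d) sonority 3-6: ill-formed.
(e) sonority 3-3-6: ill-formed.
(f) sonority 1-1-1: well-formed.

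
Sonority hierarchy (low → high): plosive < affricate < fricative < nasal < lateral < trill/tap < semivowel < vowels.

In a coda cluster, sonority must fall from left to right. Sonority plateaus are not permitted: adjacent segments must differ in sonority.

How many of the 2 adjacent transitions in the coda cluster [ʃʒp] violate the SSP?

1

/ʃ/: fricative = 3.
/ʒ/: fricative = 3.
/p/: plosive = 1.
/ʃ/→/ʒ/: 3→3 (plateau) — violation.
/ʒ/→/p/: 3→1 (falls) — ok.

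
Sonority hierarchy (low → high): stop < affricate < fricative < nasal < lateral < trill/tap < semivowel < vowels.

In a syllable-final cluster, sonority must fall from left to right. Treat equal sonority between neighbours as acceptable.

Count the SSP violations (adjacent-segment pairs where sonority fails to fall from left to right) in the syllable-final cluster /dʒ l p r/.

/dʒ/ is an affricate (sonority 2).
/l/ is a lateral (sonority 5).
/p/ is a stop (sonority 1).
/r/ is a trill/tap (sonority 6).
/dʒ/→/l/: 2→5 (does not fall) — violation.
/l/→/p/: 5→1 (falls) — ok.
/p/→/r/: 1→6 (does not fall) — violation.

2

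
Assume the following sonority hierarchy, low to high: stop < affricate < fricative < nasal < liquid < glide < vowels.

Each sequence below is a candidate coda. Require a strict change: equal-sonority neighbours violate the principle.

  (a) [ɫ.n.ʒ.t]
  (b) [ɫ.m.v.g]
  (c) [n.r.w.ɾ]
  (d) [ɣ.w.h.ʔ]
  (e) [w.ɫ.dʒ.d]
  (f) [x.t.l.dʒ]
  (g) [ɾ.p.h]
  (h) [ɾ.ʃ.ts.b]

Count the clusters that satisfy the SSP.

4

(a) 5-4-3-1 → obeys
(b) 5-4-3-1 → obeys
(c) 4-5-6-5 → violates
(d) 3-6-3-1 → violates
(e) 6-5-2-1 → obeys
(f) 3-1-5-2 → violates
(g) 5-1-3 → violates
(h) 5-3-2-1 → obeys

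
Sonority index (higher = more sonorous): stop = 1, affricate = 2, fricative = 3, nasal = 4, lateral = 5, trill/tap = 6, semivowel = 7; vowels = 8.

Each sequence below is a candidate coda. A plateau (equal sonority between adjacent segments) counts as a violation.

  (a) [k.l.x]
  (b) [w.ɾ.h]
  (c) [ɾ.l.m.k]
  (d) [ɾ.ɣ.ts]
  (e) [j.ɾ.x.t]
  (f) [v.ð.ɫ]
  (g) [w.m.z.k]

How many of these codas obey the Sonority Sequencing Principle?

5

(a) sonority 1-5-3: ill-formed.
(b) sonority 7-6-3: well-formed.
(c) sonority 6-5-4-1: well-formed.
(d) sonority 6-3-2: well-formed.
(e) sonority 7-6-3-1: well-formed.
(f) sonority 3-3-5: ill-formed.
(g) sonority 7-4-3-1: well-formed.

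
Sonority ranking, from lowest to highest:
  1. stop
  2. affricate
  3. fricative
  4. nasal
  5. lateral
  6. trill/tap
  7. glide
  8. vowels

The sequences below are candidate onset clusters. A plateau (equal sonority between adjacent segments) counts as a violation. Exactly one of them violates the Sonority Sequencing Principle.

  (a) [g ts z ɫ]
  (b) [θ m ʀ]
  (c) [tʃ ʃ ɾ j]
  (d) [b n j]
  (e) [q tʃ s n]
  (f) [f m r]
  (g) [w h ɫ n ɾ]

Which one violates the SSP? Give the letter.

(a) sonority 1-2-3-5: well-formed.
(b) sonority 3-4-6: well-formed.
(c) sonority 2-3-6-7: well-formed.
(d) sonority 1-4-7: well-formed.
(e) sonority 1-2-3-4: well-formed.
(f) sonority 3-4-6: well-formed.
(g) sonority 7-3-5-4-6: ill-formed.

g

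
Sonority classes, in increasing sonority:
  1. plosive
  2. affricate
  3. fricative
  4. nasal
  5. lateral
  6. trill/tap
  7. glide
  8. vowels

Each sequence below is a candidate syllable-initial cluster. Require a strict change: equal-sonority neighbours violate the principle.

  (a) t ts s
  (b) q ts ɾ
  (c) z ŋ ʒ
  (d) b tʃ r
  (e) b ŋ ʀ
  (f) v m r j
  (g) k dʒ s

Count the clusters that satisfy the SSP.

(a) sonority 1-2-3: well-formed.
(b) sonority 1-2-6: well-formed.
(c) sonority 3-4-3: ill-formed.
(d) sonority 1-2-6: well-formed.
(e) sonority 1-4-6: well-formed.
(f) sonority 3-4-6-7: well-formed.
(g) sonority 1-2-3: well-formed.

6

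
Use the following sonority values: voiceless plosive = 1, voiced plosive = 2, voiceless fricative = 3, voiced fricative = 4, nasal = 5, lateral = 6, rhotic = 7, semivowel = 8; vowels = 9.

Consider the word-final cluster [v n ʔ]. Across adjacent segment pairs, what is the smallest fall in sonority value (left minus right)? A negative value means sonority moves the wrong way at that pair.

-1

/v/: voiced fricative = 4.
/n/: nasal = 5.
/ʔ/: voiceless plosive = 1.
/v/→/n/: change -1.
/n/→/ʔ/: change +4.
Minimum = -1.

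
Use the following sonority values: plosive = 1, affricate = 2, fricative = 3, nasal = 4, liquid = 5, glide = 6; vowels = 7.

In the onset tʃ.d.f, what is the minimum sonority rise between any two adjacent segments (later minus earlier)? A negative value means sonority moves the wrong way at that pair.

/tʃ/ is an affricate (sonority 2).
/d/ is a plosive (sonority 1).
/f/ is a fricative (sonority 3).
/tʃ/→/d/: change -1.
/d/→/f/: change +2.
Minimum = -1.

-1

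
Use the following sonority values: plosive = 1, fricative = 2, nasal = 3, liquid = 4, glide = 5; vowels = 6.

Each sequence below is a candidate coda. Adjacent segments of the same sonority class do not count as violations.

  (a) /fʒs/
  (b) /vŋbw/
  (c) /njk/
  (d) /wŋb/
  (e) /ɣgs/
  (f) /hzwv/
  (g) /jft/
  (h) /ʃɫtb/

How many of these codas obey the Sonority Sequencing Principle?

(a) 2-2-2 → obeys
(b) 2-3-1-5 → violates
(c) 3-5-1 → violates
(d) 5-3-1 → obeys
(e) 2-1-2 → violates
(f) 2-2-5-2 → violates
(g) 5-2-1 → obeys
(h) 2-4-1-1 → violates

3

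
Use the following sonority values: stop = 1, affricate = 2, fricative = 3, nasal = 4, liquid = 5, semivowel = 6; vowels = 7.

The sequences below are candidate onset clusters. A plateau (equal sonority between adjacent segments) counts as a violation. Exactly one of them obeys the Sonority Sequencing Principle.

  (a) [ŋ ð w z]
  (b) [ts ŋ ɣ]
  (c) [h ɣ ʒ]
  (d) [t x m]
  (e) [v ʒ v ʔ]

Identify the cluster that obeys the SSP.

(a) 4-3-6-3 → violates
(b) 2-4-3 → violates
(c) 3-3-3 → violates
(d) 1-3-4 → obeys
(e) 3-3-3-1 → violates

d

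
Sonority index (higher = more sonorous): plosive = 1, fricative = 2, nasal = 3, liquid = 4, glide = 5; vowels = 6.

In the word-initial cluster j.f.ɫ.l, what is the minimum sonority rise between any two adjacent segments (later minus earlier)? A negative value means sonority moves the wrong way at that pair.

/j/: glide = 5.
/f/: fricative = 2.
/ɫ/: liquid = 4.
/l/: liquid = 4.
/j/→/f/: change -3.
/f/→/ɫ/: change +2.
/ɫ/→/l/: change +0.
Minimum = -3.

-3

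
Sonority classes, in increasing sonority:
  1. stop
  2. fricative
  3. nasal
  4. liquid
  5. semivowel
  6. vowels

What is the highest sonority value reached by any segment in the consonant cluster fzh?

2

/f/: fricative = 2.
/z/: fricative = 2.
/h/: fricative = 2.
The maximum is 2.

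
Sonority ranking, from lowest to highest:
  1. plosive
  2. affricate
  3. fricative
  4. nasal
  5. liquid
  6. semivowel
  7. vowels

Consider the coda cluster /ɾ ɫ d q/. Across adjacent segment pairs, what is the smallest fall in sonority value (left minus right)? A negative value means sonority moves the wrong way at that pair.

0

/ɾ/ — liquid, sonority 5.
/ɫ/ — liquid, sonority 5.
/d/ — plosive, sonority 1.
/q/ — plosive, sonority 1.
/ɾ/→/ɫ/: change +0.
/ɫ/→/d/: change +4.
/d/→/q/: change +0.
Minimum = 0.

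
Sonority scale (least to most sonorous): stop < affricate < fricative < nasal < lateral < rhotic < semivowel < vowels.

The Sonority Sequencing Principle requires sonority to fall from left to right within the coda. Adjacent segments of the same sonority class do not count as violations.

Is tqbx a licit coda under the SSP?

/t/: stop = 1.
/q/: stop = 1.
/b/: stop = 1.
/x/: fricative = 3.
The profile is 1-1-1-3. Between /b/ (1) and /x/ (3) sonority does not fall, so the cluster violates the SSP.

no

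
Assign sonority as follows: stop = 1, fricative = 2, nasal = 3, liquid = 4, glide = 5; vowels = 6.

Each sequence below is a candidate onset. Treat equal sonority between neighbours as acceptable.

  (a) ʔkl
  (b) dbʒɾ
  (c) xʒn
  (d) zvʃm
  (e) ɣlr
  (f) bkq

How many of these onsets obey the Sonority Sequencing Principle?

6

(a) ʔkl: profile 1-1-4 — obeys.
(b) dbʒɾ: profile 1-1-2-4 — obeys.
(c) xʒn: profile 2-2-3 — obeys.
(d) zvʃm: profile 2-2-2-3 — obeys.
(e) ɣlr: profile 2-4-4 — obeys.
(f) bkq: profile 1-1-1 — obeys.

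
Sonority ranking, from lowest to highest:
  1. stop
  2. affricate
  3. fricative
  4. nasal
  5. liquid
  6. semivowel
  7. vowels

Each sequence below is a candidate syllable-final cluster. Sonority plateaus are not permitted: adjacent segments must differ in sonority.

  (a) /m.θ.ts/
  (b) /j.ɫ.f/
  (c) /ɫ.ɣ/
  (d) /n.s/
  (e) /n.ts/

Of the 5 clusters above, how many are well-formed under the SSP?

(a) /m.θ.ts/: profile 4-3-2 — obeys.
(b) /j.ɫ.f/: profile 6-5-3 — obeys.
(c) /ɫ.ɣ/: profile 5-3 — obeys.
(d) /n.s/: profile 4-3 — obeys.
(e) /n.ts/: profile 4-2 — obeys.

5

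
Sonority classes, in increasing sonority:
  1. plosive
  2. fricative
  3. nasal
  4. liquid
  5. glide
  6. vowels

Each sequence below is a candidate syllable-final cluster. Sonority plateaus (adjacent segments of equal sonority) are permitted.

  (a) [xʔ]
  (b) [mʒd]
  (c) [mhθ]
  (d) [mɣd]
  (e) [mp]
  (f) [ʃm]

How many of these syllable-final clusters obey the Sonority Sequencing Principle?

5

(a) [xʔ]: profile 2-1 — obeys.
(b) [mʒd]: profile 3-2-1 — obeys.
(c) [mhθ]: profile 3-2-2 — obeys.
(d) [mɣd]: profile 3-2-1 — obeys.
(e) [mp]: profile 3-1 — obeys.
(f) [ʃm]: profile 2-3 — violates.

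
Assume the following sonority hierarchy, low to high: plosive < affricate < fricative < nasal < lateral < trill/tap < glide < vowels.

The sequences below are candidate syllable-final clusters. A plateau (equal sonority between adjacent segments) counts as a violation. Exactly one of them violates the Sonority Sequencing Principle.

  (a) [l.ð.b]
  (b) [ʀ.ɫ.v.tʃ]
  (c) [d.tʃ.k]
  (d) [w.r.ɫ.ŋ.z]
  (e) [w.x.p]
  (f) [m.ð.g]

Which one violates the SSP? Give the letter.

(a) [l.ð.b]: profile 5-3-1 — obeys.
(b) [ʀ.ɫ.v.tʃ]: profile 6-5-3-2 — obeys.
(c) [d.tʃ.k]: profile 1-2-1 — violates.
(d) [w.r.ɫ.ŋ.z]: profile 7-6-5-4-3 — obeys.
(e) [w.x.p]: profile 7-3-1 — obeys.
(f) [m.ð.g]: profile 4-3-1 — obeys.

c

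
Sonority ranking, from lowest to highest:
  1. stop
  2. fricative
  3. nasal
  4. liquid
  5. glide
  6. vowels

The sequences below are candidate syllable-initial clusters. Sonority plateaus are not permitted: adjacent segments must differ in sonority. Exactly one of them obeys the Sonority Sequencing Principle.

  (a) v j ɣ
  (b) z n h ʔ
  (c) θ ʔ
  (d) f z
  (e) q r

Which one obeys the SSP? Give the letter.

(a) 2-5-2 → violates
(b) 2-3-2-1 → violates
(c) 2-1 → violates
(d) 2-2 → violates
(e) 1-4 → obeys

e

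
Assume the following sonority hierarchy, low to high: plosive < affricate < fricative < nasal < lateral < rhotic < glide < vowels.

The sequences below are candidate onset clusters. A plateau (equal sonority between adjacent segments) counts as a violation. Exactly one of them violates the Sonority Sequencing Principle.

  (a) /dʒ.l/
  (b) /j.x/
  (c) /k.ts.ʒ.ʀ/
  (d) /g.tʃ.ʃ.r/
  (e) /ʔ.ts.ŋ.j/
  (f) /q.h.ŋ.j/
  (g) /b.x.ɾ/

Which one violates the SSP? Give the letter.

(a) 2-5 → obeys
(b) 7-3 → violates
(c) 1-2-3-6 → obeys
(d) 1-2-3-6 → obeys
(e) 1-2-4-7 → obeys
(f) 1-3-4-7 → obeys
(g) 1-3-6 → obeys

b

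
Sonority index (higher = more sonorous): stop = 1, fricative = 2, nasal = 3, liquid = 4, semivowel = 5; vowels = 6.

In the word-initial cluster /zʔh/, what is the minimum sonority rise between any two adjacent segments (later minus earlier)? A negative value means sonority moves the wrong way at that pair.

/z/ is a fricative (sonority 2).
/ʔ/ is a stop (sonority 1).
/h/ is a fricative (sonority 2).
/z/→/ʔ/: change -1.
/ʔ/→/h/: change +1.
Minimum = -1.

-1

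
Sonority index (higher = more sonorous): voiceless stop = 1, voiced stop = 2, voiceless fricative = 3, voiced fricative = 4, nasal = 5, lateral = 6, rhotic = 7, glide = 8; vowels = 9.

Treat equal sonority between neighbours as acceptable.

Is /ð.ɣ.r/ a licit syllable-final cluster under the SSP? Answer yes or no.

/ð/: voiced fricative = 4.
/ɣ/: voiced fricative = 4.
/r/: rhotic = 7.
The profile is 4-4-7. Between /ɣ/ (4) and /r/ (7) sonority does not fall, so the cluster violates the SSP.

no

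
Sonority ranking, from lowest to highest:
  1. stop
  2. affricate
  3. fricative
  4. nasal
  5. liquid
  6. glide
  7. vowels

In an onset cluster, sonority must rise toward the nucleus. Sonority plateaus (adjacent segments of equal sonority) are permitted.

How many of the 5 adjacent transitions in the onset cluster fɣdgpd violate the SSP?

1

/f/: fricative = 3.
/ɣ/: fricative = 3.
/d/: stop = 1.
/g/: stop = 1.
/p/: stop = 1.
/d/: stop = 1.
/f/→/ɣ/: 3→3 (plateau, allowed) — ok.
/ɣ/→/d/: 3→1 (does not rise) — violation.
/d/→/g/: 1→1 (plateau, allowed) — ok.
/g/→/p/: 1→1 (plateau, allowed) — ok.
/p/→/d/: 1→1 (plateau, allowed) — ok.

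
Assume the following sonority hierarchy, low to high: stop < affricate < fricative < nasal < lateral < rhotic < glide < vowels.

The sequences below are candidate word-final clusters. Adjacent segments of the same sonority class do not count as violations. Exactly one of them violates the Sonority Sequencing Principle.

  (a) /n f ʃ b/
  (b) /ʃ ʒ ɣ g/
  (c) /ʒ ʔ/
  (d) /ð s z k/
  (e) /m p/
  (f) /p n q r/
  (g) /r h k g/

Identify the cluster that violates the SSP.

(a) 4-3-3-1 → obeys
(b) 3-3-3-1 → obeys
(c) 3-1 → obeys
(d) 3-3-3-1 → obeys
(e) 4-1 → obeys
(f) 1-4-1-6 → violates
(g) 6-3-1-1 → obeys

f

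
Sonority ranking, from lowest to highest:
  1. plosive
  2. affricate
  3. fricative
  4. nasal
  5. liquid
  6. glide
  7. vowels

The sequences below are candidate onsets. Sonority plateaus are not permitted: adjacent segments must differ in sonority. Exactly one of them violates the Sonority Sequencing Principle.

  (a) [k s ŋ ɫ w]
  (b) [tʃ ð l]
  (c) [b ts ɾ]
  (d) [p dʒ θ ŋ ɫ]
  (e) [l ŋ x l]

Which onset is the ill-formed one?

(a) [k s ŋ ɫ w]: profile 1-3-4-5-6 — obeys.
(b) [tʃ ð l]: profile 2-3-5 — obeys.
(c) [b ts ɾ]: profile 1-2-5 — obeys.
(d) [p dʒ θ ŋ ɫ]: profile 1-2-3-4-5 — obeys.
(e) [l ŋ x l]: profile 5-4-3-5 — violates.

e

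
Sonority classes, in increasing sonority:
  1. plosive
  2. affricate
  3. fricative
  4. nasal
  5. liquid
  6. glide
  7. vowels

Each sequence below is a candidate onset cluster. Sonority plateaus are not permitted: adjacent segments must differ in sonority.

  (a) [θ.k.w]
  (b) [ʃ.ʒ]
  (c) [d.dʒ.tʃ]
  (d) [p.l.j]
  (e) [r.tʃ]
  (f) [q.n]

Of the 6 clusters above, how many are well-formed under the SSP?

2

(a) sonority 3-1-6: ill-formed.
(b) sonority 3-3: ill-formed.
(c) sonority 1-2-2: ill-formed.
(d) sonority 1-5-6: well-formed.
(e) sonority 5-2: ill-formed.
(f) sonority 1-4: well-formed.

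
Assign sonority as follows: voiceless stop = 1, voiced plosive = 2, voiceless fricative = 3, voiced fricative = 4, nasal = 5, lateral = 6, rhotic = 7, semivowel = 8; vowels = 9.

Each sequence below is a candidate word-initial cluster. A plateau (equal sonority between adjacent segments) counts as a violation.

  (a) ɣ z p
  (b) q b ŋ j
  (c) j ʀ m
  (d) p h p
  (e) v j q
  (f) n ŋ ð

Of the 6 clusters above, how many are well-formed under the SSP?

1

(a) sonority 4-4-1: ill-formed.
(b) sonority 1-2-5-8: well-formed.
(c) sonority 8-7-5: ill-formed.
(d) sonority 1-3-1: ill-formed.
(e) sonority 4-8-1: ill-formed.
(f) sonority 5-5-4: ill-formed.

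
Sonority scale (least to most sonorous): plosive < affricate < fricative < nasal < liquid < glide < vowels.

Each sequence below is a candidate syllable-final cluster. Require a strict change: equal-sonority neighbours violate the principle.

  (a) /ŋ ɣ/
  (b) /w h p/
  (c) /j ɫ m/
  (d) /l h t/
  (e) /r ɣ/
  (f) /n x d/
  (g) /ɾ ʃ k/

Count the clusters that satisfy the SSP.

7

(a) /ŋ ɣ/: profile 4-3 — obeys.
(b) /w h p/: profile 6-3-1 — obeys.
(c) /j ɫ m/: profile 6-5-4 — obeys.
(d) /l h t/: profile 5-3-1 — obeys.
(e) /r ɣ/: profile 5-3 — obeys.
(f) /n x d/: profile 4-3-1 — obeys.
(g) /ɾ ʃ k/: profile 5-3-1 — obeys.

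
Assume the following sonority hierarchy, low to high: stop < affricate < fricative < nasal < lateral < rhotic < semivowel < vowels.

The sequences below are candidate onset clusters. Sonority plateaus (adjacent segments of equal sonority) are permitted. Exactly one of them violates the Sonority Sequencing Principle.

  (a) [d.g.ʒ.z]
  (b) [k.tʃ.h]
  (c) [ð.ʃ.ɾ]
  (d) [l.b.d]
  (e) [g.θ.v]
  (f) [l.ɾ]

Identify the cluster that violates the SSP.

d

(a) sonority 1-1-3-3: well-formed.
(b) sonority 1-2-3: well-formed.
(c) sonority 3-3-6: well-formed.
(d) sonority 5-1-1: ill-formed.
(e) sonority 1-3-3: well-formed.
(f) sonority 5-6: well-formed.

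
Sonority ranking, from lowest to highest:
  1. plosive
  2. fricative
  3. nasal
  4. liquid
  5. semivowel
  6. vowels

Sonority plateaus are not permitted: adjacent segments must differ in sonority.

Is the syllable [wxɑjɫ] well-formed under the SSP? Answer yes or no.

Onset: /w/ is a semivowel (sonority 5), /x/ is a fricative (sonority 2); then the nucleus /ɑ/ (sonority 6).
Onset profile 5-2-6 — does not strictly rise throughout.
Coda: /j/ is a semivowel (sonority 5), /ɫ/ is a liquid (sonority 4).
Coda profile 6-5-4 — falls from the nucleus.

no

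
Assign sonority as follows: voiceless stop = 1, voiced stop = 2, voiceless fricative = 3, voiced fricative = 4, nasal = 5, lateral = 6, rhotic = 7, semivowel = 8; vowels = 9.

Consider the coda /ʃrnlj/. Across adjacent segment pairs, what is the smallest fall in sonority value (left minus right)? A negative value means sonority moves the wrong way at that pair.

/ʃ/ is a voiceless fricative (sonority 3).
/r/ is a rhotic (sonority 7).
/n/ is a nasal (sonority 5).
/l/ is a lateral (sonority 6).
/j/ is a semivowel (sonority 8).
/ʃ/→/r/: change -4.
/r/→/n/: change +2.
/n/→/l/: change -1.
/l/→/j/: change -2.
Minimum = -4.

-4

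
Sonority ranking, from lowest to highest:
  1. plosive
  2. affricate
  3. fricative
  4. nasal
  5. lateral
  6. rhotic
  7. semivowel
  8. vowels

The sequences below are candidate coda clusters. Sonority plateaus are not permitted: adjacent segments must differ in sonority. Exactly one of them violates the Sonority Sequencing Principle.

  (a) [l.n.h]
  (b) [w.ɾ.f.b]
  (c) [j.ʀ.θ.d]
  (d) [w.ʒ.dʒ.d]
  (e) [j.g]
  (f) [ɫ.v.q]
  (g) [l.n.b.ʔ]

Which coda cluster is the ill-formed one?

g

(a) [l.n.h]: profile 5-4-3 — obeys.
(b) [w.ɾ.f.b]: profile 7-6-3-1 — obeys.
(c) [j.ʀ.θ.d]: profile 7-6-3-1 — obeys.
(d) [w.ʒ.dʒ.d]: profile 7-3-2-1 — obeys.
(e) [j.g]: profile 7-1 — obeys.
(f) [ɫ.v.q]: profile 5-3-1 — obeys.
(g) [l.n.b.ʔ]: profile 5-4-1-1 — violates.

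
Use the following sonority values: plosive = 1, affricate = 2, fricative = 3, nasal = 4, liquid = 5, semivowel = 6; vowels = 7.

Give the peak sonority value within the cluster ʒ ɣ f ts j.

/ʒ/ is a fricative (sonority 3).
/ɣ/ is a fricative (sonority 3).
/f/ is a fricative (sonority 3).
/ts/ is an affricate (sonority 2).
/j/ is a semivowel (sonority 6).
The maximum is 6.

6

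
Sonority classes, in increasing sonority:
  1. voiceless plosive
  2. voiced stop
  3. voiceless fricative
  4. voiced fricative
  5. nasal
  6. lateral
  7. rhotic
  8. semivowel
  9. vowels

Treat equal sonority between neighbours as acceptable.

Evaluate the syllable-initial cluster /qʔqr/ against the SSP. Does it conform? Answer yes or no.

yes

/q/ is a voiceless plosive (sonority 1).
/ʔ/ is a voiceless plosive (sonority 1).
/q/ is a voiceless plosive (sonority 1).
/r/ is a rhotic (sonority 7).
The profile 1-1-1-7 is non-decreasing (plateaus allowed), so the syllable-initial cluster satisfies the SSP.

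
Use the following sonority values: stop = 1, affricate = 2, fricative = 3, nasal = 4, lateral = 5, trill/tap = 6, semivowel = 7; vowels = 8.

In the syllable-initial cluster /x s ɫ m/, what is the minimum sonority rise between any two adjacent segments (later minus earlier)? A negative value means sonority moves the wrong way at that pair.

-1

/x/ — fricative, sonority 3.
/s/ — fricative, sonority 3.
/ɫ/ — lateral, sonority 5.
/m/ — nasal, sonority 4.
/x/→/s/: change +0.
/s/→/ɫ/: change +2.
/ɫ/→/m/: change -1.
Minimum = -1.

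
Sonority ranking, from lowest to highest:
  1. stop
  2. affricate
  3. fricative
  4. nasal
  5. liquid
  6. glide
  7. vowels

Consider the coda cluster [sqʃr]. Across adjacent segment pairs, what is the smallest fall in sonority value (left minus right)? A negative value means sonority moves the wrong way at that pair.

/s/ is a fricative (sonority 3).
/q/ is a stop (sonority 1).
/ʃ/ is a fricative (sonority 3).
/r/ is a liquid (sonority 5).
/s/→/q/: change +2.
/q/→/ʃ/: change -2.
/ʃ/→/r/: change -2.
Minimum = -2.

-2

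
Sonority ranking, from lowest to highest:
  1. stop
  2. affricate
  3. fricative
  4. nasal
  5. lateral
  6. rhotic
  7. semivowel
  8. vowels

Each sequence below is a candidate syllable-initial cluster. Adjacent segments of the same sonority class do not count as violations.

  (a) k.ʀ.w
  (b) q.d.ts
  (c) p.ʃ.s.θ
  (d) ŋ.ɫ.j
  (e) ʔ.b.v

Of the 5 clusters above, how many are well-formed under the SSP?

5

(a) sonority 1-6-7: well-formed.
(b) sonority 1-1-2: well-formed.
(c) sonority 1-3-3-3: well-formed.
(d) sonority 4-5-7: well-formed.
(e) sonority 1-1-3: well-formed.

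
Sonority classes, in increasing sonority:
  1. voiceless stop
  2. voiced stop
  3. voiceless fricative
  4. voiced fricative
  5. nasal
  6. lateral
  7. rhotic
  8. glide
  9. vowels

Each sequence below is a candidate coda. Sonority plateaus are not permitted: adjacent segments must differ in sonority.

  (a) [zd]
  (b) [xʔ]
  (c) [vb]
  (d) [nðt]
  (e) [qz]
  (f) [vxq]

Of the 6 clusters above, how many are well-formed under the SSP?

5

(a) [zd]: profile 4-2 — obeys.
(b) [xʔ]: profile 3-1 — obeys.
(c) [vb]: profile 4-2 — obeys.
(d) [nðt]: profile 5-4-1 — obeys.
(e) [qz]: profile 1-4 — violates.
(f) [vxq]: profile 4-3-1 — obeys.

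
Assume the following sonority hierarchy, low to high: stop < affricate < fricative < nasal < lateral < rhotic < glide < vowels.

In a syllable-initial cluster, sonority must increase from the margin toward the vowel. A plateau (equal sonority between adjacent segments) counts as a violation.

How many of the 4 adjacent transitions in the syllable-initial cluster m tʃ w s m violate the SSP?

/m/ is a nasal (sonority 4).
/tʃ/ is an affricate (sonority 2).
/w/ is a glide (sonority 7).
/s/ is a fricative (sonority 3).
/m/ is a nasal (sonority 4).
/m/→/tʃ/: 4→2 (does not rise) — violation.
/tʃ/→/w/: 2→7 (rises) — ok.
/w/→/s/: 7→3 (does not rise) — violation.
/s/→/m/: 3→4 (rises) — ok.

2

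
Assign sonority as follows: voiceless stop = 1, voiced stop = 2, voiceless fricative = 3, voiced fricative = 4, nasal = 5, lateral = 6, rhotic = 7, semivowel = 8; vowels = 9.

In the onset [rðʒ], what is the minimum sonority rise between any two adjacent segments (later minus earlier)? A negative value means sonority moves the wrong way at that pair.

/r/: rhotic = 7.
/ð/: voiced fricative = 4.
/ʒ/: voiced fricative = 4.
/r/→/ð/: change -3.
/ð/→/ʒ/: change +0.
Minimum = -3.

-3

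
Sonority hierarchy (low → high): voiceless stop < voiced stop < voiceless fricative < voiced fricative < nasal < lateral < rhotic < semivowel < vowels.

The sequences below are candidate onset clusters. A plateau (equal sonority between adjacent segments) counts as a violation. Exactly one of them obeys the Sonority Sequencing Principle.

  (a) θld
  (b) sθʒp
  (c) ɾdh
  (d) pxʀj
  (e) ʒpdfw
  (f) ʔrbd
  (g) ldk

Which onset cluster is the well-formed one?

d

(a) sonority 3-6-2: ill-formed.
(b) sonority 3-3-4-1: ill-formed.
(c) sonority 7-2-3: ill-formed.
(d) sonority 1-3-7-8: well-formed.
(e) sonority 4-1-2-3-8: ill-formed.
(f) sonority 1-7-2-2: ill-formed.
(g) sonority 6-2-1: ill-formed.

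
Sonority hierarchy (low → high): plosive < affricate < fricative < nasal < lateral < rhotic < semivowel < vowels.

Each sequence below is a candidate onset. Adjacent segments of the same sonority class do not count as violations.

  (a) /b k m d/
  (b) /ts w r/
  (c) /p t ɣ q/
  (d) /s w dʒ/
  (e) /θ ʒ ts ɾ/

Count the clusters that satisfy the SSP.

0

(a) 1-1-4-1 → violates
(b) 2-7-6 → violates
(c) 1-1-3-1 → violates
(d) 3-7-2 → violates
(e) 3-3-2-6 → violates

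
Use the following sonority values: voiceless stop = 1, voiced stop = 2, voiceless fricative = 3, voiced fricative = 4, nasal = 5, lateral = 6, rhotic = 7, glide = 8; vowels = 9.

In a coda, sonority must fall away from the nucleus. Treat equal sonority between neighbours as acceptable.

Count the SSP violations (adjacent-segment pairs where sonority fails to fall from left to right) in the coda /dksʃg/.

1

/d/ is a voiced stop (sonority 2).
/k/ is a voiceless stop (sonority 1).
/s/ is a voiceless fricative (sonority 3).
/ʃ/ is a voiceless fricative (sonority 3).
/g/ is a voiced stop (sonority 2).
/d/→/k/: 2→1 (falls) — ok.
/k/→/s/: 1→3 (does not fall) — violation.
/s/→/ʃ/: 3→3 (plateau, allowed) — ok.
/ʃ/→/g/: 3→2 (falls) — ok.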